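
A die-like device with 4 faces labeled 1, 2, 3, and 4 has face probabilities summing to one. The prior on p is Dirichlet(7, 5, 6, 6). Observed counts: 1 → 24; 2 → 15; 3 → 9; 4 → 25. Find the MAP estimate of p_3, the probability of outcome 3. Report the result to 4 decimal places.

MAP estimate: 0.1505

The posterior is Dirichlet(αᵢ + nᵢ) = Dirichlet(31, 20, 15, 31).
For a Dirichlet(a₁,…,a_K) with all aᵢ > 1, the mode has j-th component (aⱼ − 1)/(Σaᵢ − K).
Here Σaᵢ = 97 and K = 4, so p_3 = (15 − 1)/(97 − 4) = 14/93 ≈ 0.1505.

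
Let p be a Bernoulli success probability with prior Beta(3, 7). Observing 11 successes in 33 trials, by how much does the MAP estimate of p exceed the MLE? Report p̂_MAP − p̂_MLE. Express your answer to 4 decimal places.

MAP − MLE = -0.0163

Posterior is Beta(14, 29); MAP = (14−1)/(43−2) = 13/41 ≈ 0.31707.
MLE ignores the prior: p̂_MLE = k/n = 11/33 ≈ 0.33333.
Difference = 13/41 − 11/33 = -2/123 ≈ -0.0163.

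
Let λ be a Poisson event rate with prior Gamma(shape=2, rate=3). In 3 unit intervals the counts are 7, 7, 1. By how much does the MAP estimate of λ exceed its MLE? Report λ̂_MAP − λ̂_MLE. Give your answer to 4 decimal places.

MAP − MLE = -2.3333

Σxᵢ = 15. Posterior is Gamma(17, 6); MAP = (17−1)/6 = 16/6 ≈ 2.66667.
MLE = x̄ = 15/3 ≈ 5.00000.
Difference = 16/6 − 15/3 = -7/3 ≈ -2.3333.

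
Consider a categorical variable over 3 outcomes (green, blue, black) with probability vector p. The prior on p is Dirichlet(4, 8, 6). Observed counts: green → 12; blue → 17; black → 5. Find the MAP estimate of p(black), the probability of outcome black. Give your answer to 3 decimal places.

MAP estimate of p(black) = 0.204

The posterior is Dirichlet(αᵢ + nᵢ) = Dirichlet(16, 25, 11).
For a Dirichlet(a₁,…,a_K) with all aᵢ > 1, the mode has j-th component (aⱼ − 1)/(Σaᵢ − K).
Here Σaᵢ = 52 and K = 3, so p(black) = (11 − 1)/(52 − 3) = 10/49 ≈ 0.204.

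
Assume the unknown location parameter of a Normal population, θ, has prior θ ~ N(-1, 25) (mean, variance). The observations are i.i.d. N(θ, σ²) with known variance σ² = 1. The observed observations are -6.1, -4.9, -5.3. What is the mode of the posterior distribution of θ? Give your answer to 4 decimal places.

θ̂_MAP = -5.3750

n = 3; x̄ = ((-6.1) + (-4.9) + (-5.3))/3 = -16.3/3 = -163/30 ≈ -5.4333.
For a Normal prior and Normal likelihood with known variance, the posterior is Normal; its mode equals its mean, the precision-weighted average.
Prior precision 1/σ₀² = 1/25 = 0.04; data precision n/σ² = 3/1 = 3.
θ̂ = (0.04·(-1) + 3·(-163/30)) / (0.04 + 3) = (-16.34)/3.04 = -5.3750.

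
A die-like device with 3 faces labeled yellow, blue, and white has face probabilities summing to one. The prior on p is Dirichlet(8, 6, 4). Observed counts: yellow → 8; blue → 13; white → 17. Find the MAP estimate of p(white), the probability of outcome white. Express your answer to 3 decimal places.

The posterior is Dirichlet(αᵢ + nᵢ) = Dirichlet(16, 19, 21).
For a Dirichlet(a₁,…,a_K) with all aᵢ > 1, the mode has j-th component (aⱼ − 1)/(Σaᵢ − K).
Here Σaᵢ = 56 and K = 3, so p(white) = (21 − 1)/(56 − 3) = 20/53 ≈ 0.377.

MAP estimate of p(white) = 0.377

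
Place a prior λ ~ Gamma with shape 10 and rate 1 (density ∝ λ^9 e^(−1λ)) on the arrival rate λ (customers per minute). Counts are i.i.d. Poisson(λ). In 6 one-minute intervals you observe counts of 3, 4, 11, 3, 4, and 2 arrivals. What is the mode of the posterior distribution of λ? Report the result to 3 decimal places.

λ̂_MAP = 5.143

Σxᵢ = 3+4+11+3+4+2 = 27, with n = 6.
Posterior ∝ λ^9e^(−1λ) · λ^27e^(−6λ) = λ^36e^(−7λ), i.e. Gamma(shape=37, rate=7).
The mode of a Gamma(a, b) with a ≥ 1 (shape–rate) is (a−1)/b = 36/7 ≈ 5.143.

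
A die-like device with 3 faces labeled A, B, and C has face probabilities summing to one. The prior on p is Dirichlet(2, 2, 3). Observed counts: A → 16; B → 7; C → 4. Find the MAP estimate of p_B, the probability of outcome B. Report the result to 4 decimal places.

MAP estimate of p_B = 0.2581

The posterior is Dirichlet(αᵢ + nᵢ) = Dirichlet(18, 9, 7).
For a Dirichlet(a₁,…,a_K) with all aᵢ > 1, the mode has j-th component (aⱼ − 1)/(Σaᵢ − K).
Here Σaᵢ = 34 and K = 3, so p_B = (9 − 1)/(34 − 3) = 8/31 ≈ 0.2581.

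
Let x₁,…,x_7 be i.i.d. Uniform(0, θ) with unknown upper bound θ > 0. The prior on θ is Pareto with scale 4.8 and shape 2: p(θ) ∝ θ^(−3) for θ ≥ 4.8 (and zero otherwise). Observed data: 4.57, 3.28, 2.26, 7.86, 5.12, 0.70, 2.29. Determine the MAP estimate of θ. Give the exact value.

θ̂_MAP = 7.86

The Uniform(0, θ) likelihood is θ^(−n) for θ ≥ max(xᵢ), zero otherwise. Here max(xᵢ) = 7.86.
Posterior ∝ θ^(−3) · θ^(−7) = θ^(−10) on θ ≥ max(4.8, 7.86) = 7.86.
This density is strictly decreasing in θ, so the posterior mode lies at the lower boundary of the support.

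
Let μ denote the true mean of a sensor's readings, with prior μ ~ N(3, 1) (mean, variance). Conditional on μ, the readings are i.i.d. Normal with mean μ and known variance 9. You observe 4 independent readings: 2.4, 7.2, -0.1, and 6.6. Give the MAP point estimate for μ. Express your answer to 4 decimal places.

n = 4; x̄ = (2.4 + 7.2 + (-0.1) + 6.6)/4 = 16.1/4 = 4.025.
For a Normal prior and Normal likelihood with known variance, the posterior is Normal; its mode equals its mean, the precision-weighted average.
Prior precision 1/σ₀² = 1/1 = 1; data precision n/σ² = 4/9.
μ̂ = (1·3 + (4/9)·4.025) / (1 + 4/9) = (431/90)/(13/9) = 431/130 ≈ 3.3154.

μ̂_MAP = 3.3154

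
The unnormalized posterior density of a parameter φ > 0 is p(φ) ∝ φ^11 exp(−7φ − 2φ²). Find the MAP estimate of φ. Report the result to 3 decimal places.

ℓ'(φ) = 11/φ − 7 − 4φ. Setting this to zero and multiplying by φ: 4φ² + 7φ − 11 = 0.
φ = (−7 + √(7² + 4·4·11)) / (2·4) = (−7 + √225) / 8 = (−7 + 15)/8 = 1.
ℓ''(φ) = −11/φ² − 4 < 0, confirming a maximum.

φ̂_MAP = 1.000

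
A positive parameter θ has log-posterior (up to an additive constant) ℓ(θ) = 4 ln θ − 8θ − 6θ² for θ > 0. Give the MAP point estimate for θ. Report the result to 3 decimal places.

θ̂_MAP = 0.333

ℓ'(θ) = 4/θ − 8 − 12θ. Setting this to zero and multiplying by θ: 12θ² + 8θ − 4 = 0.
θ = (−8 + √(8² + 4·12·4)) / (2·12) = (−8 + √256) / 24 = (−8 + 16)/24 = 1/3.
ℓ''(θ) = −4/θ² − 12 < 0, confirming a maximum.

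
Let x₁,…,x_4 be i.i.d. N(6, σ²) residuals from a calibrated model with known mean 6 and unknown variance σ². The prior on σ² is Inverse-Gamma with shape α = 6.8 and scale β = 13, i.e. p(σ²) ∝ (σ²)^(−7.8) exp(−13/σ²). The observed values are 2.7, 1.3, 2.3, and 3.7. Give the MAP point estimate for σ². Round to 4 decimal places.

σ̂²_MAP = 3.9776

Sum of squared deviations about the known mean: SS = (2.7−6)² + (1.3−6)² + (2.3−6)² + (3.7−6)² = 51.96.
The Normal likelihood contributes (σ²)^(−n/2) exp(−SS/(2σ²)), so the posterior is Inverse-Gamma(α + n/2, β + SS/2) = Inverse-Gamma(8.8, 38.98).
The mode of Inverse-Gamma(a, b) is b/(a+1) = 38.98/9.8 ≈ 3.9776.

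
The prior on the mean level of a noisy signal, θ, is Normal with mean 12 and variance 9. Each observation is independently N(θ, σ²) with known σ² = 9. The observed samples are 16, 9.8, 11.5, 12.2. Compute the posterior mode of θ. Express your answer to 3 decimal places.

n = 4; x̄ = (16 + 9.8 + 11.5 + 12.2)/4 = 49.5/4 = 12.375.
For a Normal prior and Normal likelihood with known variance, the posterior is Normal; its mode equals its mean, the precision-weighted average.
Prior precision 1/σ₀² = 1/9; data precision n/σ² = 4/9.
θ̂ = ((1/9)·12 + (4/9)·12.375) / (1/9 + 4/9) = (41/6)/(5/9) = 12.300.

θ̂_MAP = 12.300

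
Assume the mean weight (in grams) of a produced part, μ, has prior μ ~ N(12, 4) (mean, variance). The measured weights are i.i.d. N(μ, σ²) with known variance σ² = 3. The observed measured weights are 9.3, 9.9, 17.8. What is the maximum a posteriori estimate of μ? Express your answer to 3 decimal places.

n = 3; x̄ = (9.3 + 9.9 + 17.8)/3 = 37/3 = 37/3 ≈ 12.3333.
For a Normal prior and Normal likelihood with known variance, the posterior is Normal; its mode equals its mean, the precision-weighted average.
Prior precision 1/σ₀² = 1/4 = 0.25; data precision n/σ² = 3/3 = 1.
μ̂ = (0.25·12 + 1·(37/3)) / (0.25 + 1) = (46/3)/1.25 = 184/15 ≈ 12.267.

μ̂_MAP = 12.267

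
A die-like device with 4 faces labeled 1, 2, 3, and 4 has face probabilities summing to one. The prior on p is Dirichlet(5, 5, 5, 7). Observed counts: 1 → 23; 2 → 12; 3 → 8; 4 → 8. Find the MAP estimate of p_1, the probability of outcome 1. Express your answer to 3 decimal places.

The posterior is Dirichlet(αᵢ + nᵢ) = Dirichlet(28, 17, 13, 15).
For a Dirichlet(a₁,…,a_K) with all aᵢ > 1, the mode has j-th component (aⱼ − 1)/(Σaᵢ − K).
Here Σaᵢ = 73 and K = 4, so p_1 = (28 − 1)/(73 − 4) = 27/69 ≈ 0.391.

MAP estimate: 0.391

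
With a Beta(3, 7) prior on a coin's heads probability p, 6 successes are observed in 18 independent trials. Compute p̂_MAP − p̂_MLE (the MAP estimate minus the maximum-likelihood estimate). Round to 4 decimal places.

MAP − MLE = -0.0256

Posterior is Beta(9, 19); MAP = (9−1)/(28−2) = 8/26 ≈ 0.30769.
MLE ignores the prior: p̂_MLE = k/n = 6/18 ≈ 0.33333.
Difference = 8/26 − 6/18 = -1/39 ≈ -0.0256.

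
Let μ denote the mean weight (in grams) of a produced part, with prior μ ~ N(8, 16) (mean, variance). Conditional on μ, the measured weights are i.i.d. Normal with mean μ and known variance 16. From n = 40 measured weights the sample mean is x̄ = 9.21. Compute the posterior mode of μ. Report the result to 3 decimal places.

μ̂_MAP = 9.180

n = 40, x̄ = 9.21.
For a Normal prior and Normal likelihood with known variance, the posterior is Normal; its mode equals its mean, the precision-weighted average.
Prior precision 1/σ₀² = 1/16 = 0.0625; data precision n/σ² = 40/16 = 2.5.
μ̂ = (0.0625·8 + 2.5·9.21) / (0.0625 + 2.5) = 23.525/2.5625 = 1882/205 ≈ 9.180.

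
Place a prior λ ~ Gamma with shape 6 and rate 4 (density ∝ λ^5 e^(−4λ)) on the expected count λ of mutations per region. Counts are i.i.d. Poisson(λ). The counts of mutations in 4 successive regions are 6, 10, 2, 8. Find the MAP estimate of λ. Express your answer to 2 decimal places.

Σxᵢ = 6+10+2+8 = 26, with n = 4.
Posterior ∝ λ^5e^(−4λ) · λ^26e^(−4λ) = λ^31e^(−8λ), i.e. Gamma(shape=32, rate=8).
The mode of a Gamma(a, b) with a ≥ 1 (shape–rate) is (a−1)/b = 31/8 ≈ 3.88.

λ̂_MAP = 3.88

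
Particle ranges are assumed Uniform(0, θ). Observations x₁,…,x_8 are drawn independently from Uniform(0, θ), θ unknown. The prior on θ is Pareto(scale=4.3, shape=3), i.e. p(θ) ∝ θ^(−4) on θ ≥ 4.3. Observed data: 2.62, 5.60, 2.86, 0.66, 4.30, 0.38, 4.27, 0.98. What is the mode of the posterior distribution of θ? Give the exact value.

The Uniform(0, θ) likelihood is θ^(−n) for θ ≥ max(xᵢ), zero otherwise. Here max(xᵢ) = 5.60.
Posterior ∝ θ^(−4) · θ^(−8) = θ^(−12) on θ ≥ max(4.3, 5.60) = 5.60.
This density is strictly decreasing in θ, so the posterior mode lies at the lower boundary of the support.

θ̂_MAP = 5.60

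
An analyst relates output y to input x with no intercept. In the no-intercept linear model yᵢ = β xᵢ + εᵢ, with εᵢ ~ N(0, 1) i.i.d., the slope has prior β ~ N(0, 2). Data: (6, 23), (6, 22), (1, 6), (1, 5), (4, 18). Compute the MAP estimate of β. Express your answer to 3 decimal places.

β̂_MAP = 3.901

log p(β | y) = −Σ(yᵢ − βxᵢ)²/(2·1) − β²/(2·2) + const.
Setting the derivative to zero: Σxᵢ(yᵢ − βxᵢ)/1 − β/2 = 0, so β = Σxᵢyᵢ / (Σxᵢ² + σ²/τ²).
Σxᵢyᵢ = 6·23 + 6·22 + 1·6 + 1·5 + 4·18 = 353; Σxᵢ² = 90; σ²/τ² = 0.5.
β̂_MAP = 353 / (90 + 0.5) = 353/90.5 ≈ 3.901.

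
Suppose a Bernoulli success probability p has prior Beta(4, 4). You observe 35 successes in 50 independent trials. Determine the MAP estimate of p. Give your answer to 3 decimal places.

p̂_MAP = 0.679

Prior: Beta(4, 4).
Data: 35 successes in 50 trials. The binomial likelihood contributes p^35(1−p)^15, so the posterior is Beta(4+35, 4+15) = Beta(39, 19).
For Beta(a, b) with a, b > 1 the mode is (a−1)/(a+b−2) = 38/56 ≈ 0.679.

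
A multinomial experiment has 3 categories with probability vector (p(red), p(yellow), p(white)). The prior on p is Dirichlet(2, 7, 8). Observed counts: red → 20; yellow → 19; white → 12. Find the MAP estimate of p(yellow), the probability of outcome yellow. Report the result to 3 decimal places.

MAP estimate of p(yellow) = 0.385

The posterior is Dirichlet(αᵢ + nᵢ) = Dirichlet(22, 26, 20).
For a Dirichlet(a₁,…,a_K) with all aᵢ > 1, the mode has j-th component (aⱼ − 1)/(Σaᵢ − K).
Here Σaᵢ = 68 and K = 3, so p(yellow) = (26 − 1)/(68 − 3) = 25/65 ≈ 0.385.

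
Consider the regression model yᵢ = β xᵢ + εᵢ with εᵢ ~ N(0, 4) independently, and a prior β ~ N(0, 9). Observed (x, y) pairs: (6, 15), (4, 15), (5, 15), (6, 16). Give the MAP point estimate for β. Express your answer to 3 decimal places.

β̂_MAP = 2.830

log p(β | y) = −Σ(yᵢ − βxᵢ)²/(2·4) − β²/(2·9) + const.
Setting the derivative to zero: Σxᵢ(yᵢ − βxᵢ)/4 − β/9 = 0, so β = Σxᵢyᵢ / (Σxᵢ² + σ²/τ²).
Σxᵢyᵢ = 6·15 + 4·15 + 5·15 + 6·16 = 321; Σxᵢ² = 113; σ²/τ² = 4/9.
β̂_MAP = 321 / (113 + 4/9) = 321/(1021/9) = 2889/1021 ≈ 2.830.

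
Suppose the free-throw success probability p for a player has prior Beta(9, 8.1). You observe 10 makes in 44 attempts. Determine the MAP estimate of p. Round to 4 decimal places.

p̂_MAP = 0.3046

Prior: Beta(9, 8.1).
Data: 10 successes in 44 trials. The binomial likelihood contributes p^10(1−p)^34, so the posterior is Beta(9+10, 8.1+34) = Beta(19, 42.1).
For Beta(a, b) with a, b > 1 the mode is (a−1)/(a+b−2) = 18/59.1 ≈ 0.3046.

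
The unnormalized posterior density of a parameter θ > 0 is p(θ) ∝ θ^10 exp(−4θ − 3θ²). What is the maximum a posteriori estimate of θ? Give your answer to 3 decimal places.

θ̂_MAP = 1.000

ℓ'(θ) = 10/θ − 4 − 6θ. Setting this to zero and multiplying by θ: 6θ² + 4θ − 10 = 0.
θ = (−4 + √(4² + 4·6·10)) / (2·6) = (−4 + √256) / 12 = (−4 + 16)/12 = 1.
ℓ''(θ) = −10/θ² − 6 < 0, confirming a maximum.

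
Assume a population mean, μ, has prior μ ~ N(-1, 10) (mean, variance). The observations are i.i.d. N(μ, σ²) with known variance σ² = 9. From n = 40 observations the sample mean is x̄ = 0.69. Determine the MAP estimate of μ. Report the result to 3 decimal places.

n = 40, x̄ = 0.69.
For a Normal prior and Normal likelihood with known variance, the posterior is Normal; its mode equals its mean, the precision-weighted average.
Prior precision 1/σ₀² = 1/10 = 0.1; data precision n/σ² = 40/9.
μ̂ = (0.1·(-1) + (40/9)·0.69) / (0.1 + 40/9) = (89/30)/(409/90) = 267/409 ≈ 0.653.

μ̂_MAP = 0.653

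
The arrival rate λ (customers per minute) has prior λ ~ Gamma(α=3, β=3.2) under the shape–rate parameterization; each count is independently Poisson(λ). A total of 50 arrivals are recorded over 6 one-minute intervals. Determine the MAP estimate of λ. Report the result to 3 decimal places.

Σxᵢ = 50, n = 6.
Posterior ∝ λ^2e^(−3.2λ) · λ^50e^(−6λ) = λ^52e^(−9.2λ), i.e. Gamma(shape=53, rate=9.2).
The mode of a Gamma(a, b) with a ≥ 1 (shape–rate) is (a−1)/b = 52/9.2 ≈ 5.652.

λ̂_MAP = 5.652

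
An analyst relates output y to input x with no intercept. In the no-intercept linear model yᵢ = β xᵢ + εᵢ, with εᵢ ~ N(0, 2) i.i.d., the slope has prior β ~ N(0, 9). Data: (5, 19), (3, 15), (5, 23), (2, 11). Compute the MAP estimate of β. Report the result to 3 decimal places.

log p(β | y) = −Σ(yᵢ − βxᵢ)²/(2·2) − β²/(2·9) + const.
Setting the derivative to zero: Σxᵢ(yᵢ − βxᵢ)/2 − β/9 = 0, so β = Σxᵢyᵢ / (Σxᵢ² + σ²/τ²).
Σxᵢyᵢ = 5·19 + 3·15 + 5·23 + 2·11 = 277; Σxᵢ² = 63; σ²/τ² = 2/9.
β̂_MAP = 277 / (63 + 2/9) = 277/(569/9) = 2493/569 ≈ 4.381.

β̂_MAP = 4.381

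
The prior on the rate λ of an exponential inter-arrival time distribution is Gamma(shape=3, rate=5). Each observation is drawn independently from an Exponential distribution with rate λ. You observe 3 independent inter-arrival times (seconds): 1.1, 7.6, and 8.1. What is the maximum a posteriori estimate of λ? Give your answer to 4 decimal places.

λ̂_MAP = 0.2294

The Exponential(rate=λ) likelihood is ∝ λ^n e^(−λΣtᵢ). Here n = 3 and Σtᵢ = 1.1 + 7.6 + 8.1 = 16.8.
Posterior ∝ λ^2e^(−5λ) · λ^3e^(−16.8λ) = λ^5e^(−21.8λ), i.e. Gamma(6, 21.8).
Mode = (a−1)/b = 5/21.8 ≈ 0.2294.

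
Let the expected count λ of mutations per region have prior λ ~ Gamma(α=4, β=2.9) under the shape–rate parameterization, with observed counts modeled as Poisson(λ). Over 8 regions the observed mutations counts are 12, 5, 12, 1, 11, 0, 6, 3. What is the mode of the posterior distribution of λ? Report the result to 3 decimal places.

λ̂_MAP = 4.862

Σxᵢ = 12+5+12+1+11+0+6+3 = 50, with n = 8.
Posterior ∝ λ^3e^(−2.9λ) · λ^50e^(−8λ) = λ^53e^(−10.9λ), i.e. Gamma(shape=54, rate=10.9).
The mode of a Gamma(a, b) with a ≥ 1 (shape–rate) is (a−1)/b = 53/10.9 ≈ 4.862.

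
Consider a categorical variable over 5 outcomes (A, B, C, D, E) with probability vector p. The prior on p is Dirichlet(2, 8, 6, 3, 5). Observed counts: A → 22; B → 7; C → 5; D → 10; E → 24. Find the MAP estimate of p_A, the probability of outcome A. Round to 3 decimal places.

The posterior is Dirichlet(αᵢ + nᵢ) = Dirichlet(24, 15, 11, 13, 29).
For a Dirichlet(a₁,…,a_K) with all aᵢ > 1, the mode has j-th component (aⱼ − 1)/(Σaᵢ − K).
Here Σaᵢ = 92 and K = 5, so p_A = (24 − 1)/(92 − 5) = 23/87 ≈ 0.264.

MAP estimate of p_A = 0.264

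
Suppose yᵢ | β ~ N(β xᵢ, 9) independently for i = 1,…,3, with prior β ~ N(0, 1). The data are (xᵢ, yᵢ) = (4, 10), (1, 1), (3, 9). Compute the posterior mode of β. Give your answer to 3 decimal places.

log p(β | y) = −Σ(yᵢ − βxᵢ)²/(2·9) − β²/(2·1) + const.
Setting the derivative to zero: Σxᵢ(yᵢ − βxᵢ)/9 − β/1 = 0, so β = Σxᵢyᵢ / (Σxᵢ² + σ²/τ²).
Σxᵢyᵢ = 4·10 + 1·1 + 3·9 = 68; Σxᵢ² = 26; σ²/τ² = 9.
β̂_MAP = 68 / (26 + 9) = 68/35 ≈ 1.943.

β̂_MAP = 1.943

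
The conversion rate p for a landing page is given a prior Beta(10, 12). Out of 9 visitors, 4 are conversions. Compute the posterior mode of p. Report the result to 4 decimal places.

p̂_MAP = 0.4483

Prior: Beta(10, 12).
Data: 4 successes in 9 trials. The binomial likelihood contributes p^4(1−p)^5, so the posterior is Beta(10+4, 12+5) = Beta(14, 17).
For Beta(a, b) with a, b > 1 the mode is (a−1)/(a+b−2) = 13/29 ≈ 0.4483.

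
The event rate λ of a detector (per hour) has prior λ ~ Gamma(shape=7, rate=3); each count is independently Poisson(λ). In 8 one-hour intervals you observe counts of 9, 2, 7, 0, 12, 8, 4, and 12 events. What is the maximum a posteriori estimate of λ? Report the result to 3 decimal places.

λ̂_MAP = 5.455

Σxᵢ = 9+2+7+0+12+8+4+12 = 54, with n = 8.
Posterior ∝ λ^6e^(−3λ) · λ^54e^(−8λ) = λ^60e^(−11λ), i.e. Gamma(shape=61, rate=11).
The mode of a Gamma(a, b) with a ≥ 1 (shape–rate) is (a−1)/b = 60/11 ≈ 5.455.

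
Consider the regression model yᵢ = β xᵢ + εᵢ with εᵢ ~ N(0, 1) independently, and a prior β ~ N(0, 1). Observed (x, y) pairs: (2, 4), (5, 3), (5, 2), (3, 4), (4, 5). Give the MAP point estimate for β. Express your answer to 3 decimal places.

β̂_MAP = 0.813

log p(β | y) = −Σ(yᵢ − βxᵢ)²/(2·1) − β²/(2·1) + const.
Setting the derivative to zero: Σxᵢ(yᵢ − βxᵢ)/1 − β/1 = 0, so β = Σxᵢyᵢ / (Σxᵢ² + σ²/τ²).
Σxᵢyᵢ = 2·4 + 5·3 + 5·2 + 3·4 + 4·5 = 65; Σxᵢ² = 79; σ²/τ² = 1.
β̂_MAP = 65 / (79 + 1) = 65/80 ≈ 0.813.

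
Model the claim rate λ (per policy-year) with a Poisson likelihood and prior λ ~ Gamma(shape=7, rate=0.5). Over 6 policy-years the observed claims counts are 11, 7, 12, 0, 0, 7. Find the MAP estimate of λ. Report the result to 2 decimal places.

λ̂_MAP = 6.62

Σxᵢ = 11+7+12+0+0+7 = 37, with n = 6.
Posterior ∝ λ^6e^(−0.5λ) · λ^37e^(−6λ) = λ^43e^(−6.5λ), i.e. Gamma(shape=44, rate=6.5).
The mode of a Gamma(a, b) with a ≥ 1 (shape–rate) is (a−1)/b = 43/6.5 ≈ 6.62.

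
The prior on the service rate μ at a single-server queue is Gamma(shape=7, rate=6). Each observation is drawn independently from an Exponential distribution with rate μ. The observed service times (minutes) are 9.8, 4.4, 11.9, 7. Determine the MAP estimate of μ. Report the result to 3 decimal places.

μ̂_MAP = 0.256

The Exponential(rate=μ) likelihood is ∝ μ^n e^(−μΣtᵢ). Here n = 4 and Σtᵢ = 9.8 + 4.4 + 11.9 + 7 = 33.1.
Posterior ∝ μ^6e^(−6μ) · μ^4e^(−33.1μ) = μ^10e^(−39.1μ), i.e. Gamma(11, 39.1).
Mode = (a−1)/b = 10/39.1 ≈ 0.256.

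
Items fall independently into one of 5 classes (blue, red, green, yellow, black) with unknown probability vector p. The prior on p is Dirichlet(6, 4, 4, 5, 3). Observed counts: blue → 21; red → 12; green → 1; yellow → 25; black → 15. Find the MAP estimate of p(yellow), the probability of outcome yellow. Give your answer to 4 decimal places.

The posterior is Dirichlet(αᵢ + nᵢ) = Dirichlet(27, 16, 5, 30, 18).
For a Dirichlet(a₁,…,a_K) with all aᵢ > 1, the mode has j-th component (aⱼ − 1)/(Σaᵢ − K).
Here Σaᵢ = 96 and K = 5, so p(yellow) = (30 − 1)/(96 − 5) = 29/91 ≈ 0.3187.

MAP estimate of p(yellow) = 0.3187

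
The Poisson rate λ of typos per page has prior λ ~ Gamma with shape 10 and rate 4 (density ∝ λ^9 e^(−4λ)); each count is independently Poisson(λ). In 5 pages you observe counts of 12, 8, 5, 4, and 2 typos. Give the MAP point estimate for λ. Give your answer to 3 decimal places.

λ̂_MAP = 4.444

Σxᵢ = 12+8+5+4+2 = 31, with n = 5.
Posterior ∝ λ^9e^(−4λ) · λ^31e^(−5λ) = λ^40e^(−9λ), i.e. Gamma(shape=41, rate=9).
The mode of a Gamma(a, b) with a ≥ 1 (shape–rate) is (a−1)/b = 40/9 ≈ 4.444.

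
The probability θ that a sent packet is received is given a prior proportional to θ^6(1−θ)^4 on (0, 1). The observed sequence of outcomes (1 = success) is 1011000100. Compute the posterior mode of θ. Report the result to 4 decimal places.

The prior density ∝ θ^6(1−θ)^4 is the kernel of Beta(7, 5).
Data: 4 successes in 10 trials (from the sequence). The binomial likelihood contributes θ^4(1−θ)^6, so the posterior is Beta(7+4, 5+6) = Beta(11, 11).
For Beta(a, b) with a, b > 1 the mode is (a−1)/(a+b−2) = 10/20 ≈ 0.5000.

θ̂_MAP = 0.5000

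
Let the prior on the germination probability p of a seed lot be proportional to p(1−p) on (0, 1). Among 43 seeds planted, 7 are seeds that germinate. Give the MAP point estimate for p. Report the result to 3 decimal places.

The prior density ∝ p(1−p)^1 is the kernel of Beta(2, 2).
Data: 7 successes in 43 trials. The binomial likelihood contributes p^7(1−p)^36, so the posterior is Beta(2+7, 2+36) = Beta(9, 38).
For Beta(a, b) with a, b > 1 the mode is (a−1)/(a+b−2) = 8/45 ≈ 0.178.

p̂_MAP = 0.178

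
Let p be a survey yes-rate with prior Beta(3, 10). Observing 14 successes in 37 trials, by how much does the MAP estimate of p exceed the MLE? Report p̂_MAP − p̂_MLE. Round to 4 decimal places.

Posterior is Beta(17, 33); MAP = (17−1)/(50−2) = 16/48 ≈ 0.33333.
MLE ignores the prior: p̂_MLE = k/n = 14/37 ≈ 0.37838.
Difference = 16/48 − 14/37 = -5/111 ≈ -0.0450.

MAP − MLE = -0.0450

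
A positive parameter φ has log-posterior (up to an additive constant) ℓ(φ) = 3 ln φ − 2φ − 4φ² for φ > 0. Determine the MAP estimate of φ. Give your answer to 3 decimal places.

φ̂_MAP = 0.500

ℓ'(φ) = 3/φ − 2 − 8φ. Setting this to zero and multiplying by φ: 8φ² + 2φ − 3 = 0.
φ = (−2 + √(2² + 4·8·3)) / (2·8) = (−2 + √100) / 16 = (−2 + 10)/16 = 1/2.
ℓ''(φ) = −3/φ² − 8 < 0, confirming a maximum.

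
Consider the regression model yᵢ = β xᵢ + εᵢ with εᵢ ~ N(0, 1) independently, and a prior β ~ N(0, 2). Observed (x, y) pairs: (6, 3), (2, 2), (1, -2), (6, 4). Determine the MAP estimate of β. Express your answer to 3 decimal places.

log p(β | y) = −Σ(yᵢ − βxᵢ)²/(2·1) − β²/(2·2) + const.
Setting the derivative to zero: Σxᵢ(yᵢ − βxᵢ)/1 − β/2 = 0, so β = Σxᵢyᵢ / (Σxᵢ² + σ²/τ²).
Σxᵢyᵢ = 6·3 + 2·2 + 1·(-2) + 6·4 = 44; Σxᵢ² = 77; σ²/τ² = 0.5.
β̂_MAP = 44 / (77 + 0.5) = 44/77.5 ≈ 0.568.

β̂_MAP = 0.568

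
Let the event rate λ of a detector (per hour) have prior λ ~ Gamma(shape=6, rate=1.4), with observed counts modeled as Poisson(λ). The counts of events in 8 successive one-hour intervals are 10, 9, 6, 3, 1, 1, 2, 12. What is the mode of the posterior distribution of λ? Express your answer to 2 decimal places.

Σxᵢ = 10+9+6+3+1+1+2+12 = 44, with n = 8.
Posterior ∝ λ^5e^(−1.4λ) · λ^44e^(−8λ) = λ^49e^(−9.4λ), i.e. Gamma(shape=50, rate=9.4).
The mode of a Gamma(a, b) with a ≥ 1 (shape–rate) is (a−1)/b = 49/9.4 ≈ 5.21.

λ̂_MAP = 5.21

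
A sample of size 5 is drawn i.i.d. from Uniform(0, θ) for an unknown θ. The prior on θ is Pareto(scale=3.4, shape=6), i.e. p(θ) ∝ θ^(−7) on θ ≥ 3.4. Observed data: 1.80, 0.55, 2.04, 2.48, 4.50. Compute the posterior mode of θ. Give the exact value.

The Uniform(0, θ) likelihood is θ^(−n) for θ ≥ max(xᵢ), zero otherwise. Here max(xᵢ) = 4.50.
Posterior ∝ θ^(−7) · θ^(−5) = θ^(−12) on θ ≥ max(3.4, 4.50) = 4.50.
This density is strictly decreasing in θ, so the posterior mode lies at the lower boundary of the support.

θ̂_MAP = 4.50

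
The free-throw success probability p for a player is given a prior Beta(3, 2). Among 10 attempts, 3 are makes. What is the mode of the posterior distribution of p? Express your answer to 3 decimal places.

Prior: Beta(3, 2).
Data: 3 successes in 10 trials. The binomial likelihood contributes p^3(1−p)^7, so the posterior is Beta(3+3, 2+7) = Beta(6, 9).
For Beta(a, b) with a, b > 1 the mode is (a−1)/(a+b−2) = 5/13 ≈ 0.385.

p̂_MAP = 0.385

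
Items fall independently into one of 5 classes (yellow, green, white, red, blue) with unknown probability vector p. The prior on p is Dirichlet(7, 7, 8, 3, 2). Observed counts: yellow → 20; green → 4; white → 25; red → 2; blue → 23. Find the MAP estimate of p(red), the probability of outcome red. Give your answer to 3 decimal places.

The posterior is Dirichlet(αᵢ + nᵢ) = Dirichlet(27, 11, 33, 5, 25).
For a Dirichlet(a₁,…,a_K) with all aᵢ > 1, the mode has j-th component (aⱼ − 1)/(Σaᵢ − K).
Here Σaᵢ = 101 and K = 5, so p(red) = (5 − 1)/(101 − 5) = 4/96 ≈ 0.042.

MAP estimate of p(red) = 0.042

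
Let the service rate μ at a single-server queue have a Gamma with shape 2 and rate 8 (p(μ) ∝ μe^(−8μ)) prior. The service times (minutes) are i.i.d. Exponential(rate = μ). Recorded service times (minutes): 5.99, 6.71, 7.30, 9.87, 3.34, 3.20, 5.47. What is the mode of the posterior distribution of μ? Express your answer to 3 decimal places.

The Exponential(rate=μ) likelihood is ∝ μ^n e^(−μΣtᵢ). Here n = 7 and Σtᵢ = 5.99 + 6.71 + 7.30 + 9.87 + 3.34 + 3.20 + 5.47 = 41.88.
Posterior ∝ μe^(−8μ) · μ^7e^(−41.88μ) = μ^8e^(−49.88μ), i.e. Gamma(9, 49.88).
Mode = (a−1)/b = 8/49.88 ≈ 0.160.

μ̂_MAP = 0.160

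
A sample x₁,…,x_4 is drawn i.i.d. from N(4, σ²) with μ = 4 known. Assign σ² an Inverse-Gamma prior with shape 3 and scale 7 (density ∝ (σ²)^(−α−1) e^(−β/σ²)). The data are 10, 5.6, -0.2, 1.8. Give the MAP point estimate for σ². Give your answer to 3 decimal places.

Sum of squared deviations about the known mean: SS = (10−4)² + (5.6−4)² + (-0.2−4)² + (1.8−4)² = 61.04.
The Normal likelihood contributes (σ²)^(−n/2) exp(−SS/(2σ²)), so the posterior is Inverse-Gamma(α + n/2, β + SS/2) = Inverse-Gamma(5, 37.52).
The mode of Inverse-Gamma(a, b) is b/(a+1) = 37.52/6 ≈ 6.253.

σ̂²_MAP = 6.253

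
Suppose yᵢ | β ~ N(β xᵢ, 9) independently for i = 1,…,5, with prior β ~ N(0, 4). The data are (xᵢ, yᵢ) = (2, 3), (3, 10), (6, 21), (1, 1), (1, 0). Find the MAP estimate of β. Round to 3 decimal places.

log p(β | y) = −Σ(yᵢ − βxᵢ)²/(2·9) − β²/(2·4) + const.
Setting the derivative to zero: Σxᵢ(yᵢ − βxᵢ)/9 − β/4 = 0, so β = Σxᵢyᵢ / (Σxᵢ² + σ²/τ²).
Σxᵢyᵢ = 2·3 + 3·10 + 6·21 + 1·1 + 1·0 = 163; Σxᵢ² = 51; σ²/τ² = 2.25.
β̂_MAP = 163 / (51 + 2.25) = 163/53.25 ≈ 3.061.

β̂_MAP = 3.061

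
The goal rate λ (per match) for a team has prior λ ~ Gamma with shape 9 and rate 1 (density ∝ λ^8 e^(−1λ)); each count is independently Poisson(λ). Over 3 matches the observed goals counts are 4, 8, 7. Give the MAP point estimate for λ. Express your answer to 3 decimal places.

Σxᵢ = 4+8+7 = 19, with n = 3.
Posterior ∝ λ^8e^(−1λ) · λ^19e^(−3λ) = λ^27e^(−4λ), i.e. Gamma(shape=28, rate=4).
The mode of a Gamma(a, b) with a ≥ 1 (shape–rate) is (a−1)/b = 27/4 ≈ 6.750.

λ̂_MAP = 6.750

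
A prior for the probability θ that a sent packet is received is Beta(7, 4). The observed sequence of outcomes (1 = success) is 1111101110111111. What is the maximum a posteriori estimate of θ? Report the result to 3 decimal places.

Prior: Beta(7, 4).
Data: 14 successes in 16 trials (from the sequence). The binomial likelihood contributes θ^14(1−θ)^2, so the posterior is Beta(7+14, 4+2) = Beta(21, 6).
For Beta(a, b) with a, b > 1 the mode is (a−1)/(a+b−2) = 20/25 ≈ 0.800.

θ̂_MAP = 0.800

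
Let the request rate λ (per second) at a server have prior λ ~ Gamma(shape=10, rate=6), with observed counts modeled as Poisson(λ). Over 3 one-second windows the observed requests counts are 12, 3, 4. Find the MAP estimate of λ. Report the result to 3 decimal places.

Σxᵢ = 12+3+4 = 19, with n = 3.
Posterior ∝ λ^9e^(−6λ) · λ^19e^(−3λ) = λ^28e^(−9λ), i.e. Gamma(shape=29, rate=9).
The mode of a Gamma(a, b) with a ≥ 1 (shape–rate) is (a−1)/b = 28/9 ≈ 3.111.

λ̂_MAP = 3.111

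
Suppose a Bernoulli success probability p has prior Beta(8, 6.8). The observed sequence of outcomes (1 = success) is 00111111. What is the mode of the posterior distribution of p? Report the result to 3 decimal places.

p̂_MAP = 0.625

Prior: Beta(8, 6.8).
Data: 6 successes in 8 trials (from the sequence). The binomial likelihood contributes p^6(1−p)^2, so the posterior is Beta(8+6, 6.8+2) = Beta(14, 8.8).
For Beta(a, b) with a, b > 1 the mode is (a−1)/(a+b−2) = 13/20.8 ≈ 0.625.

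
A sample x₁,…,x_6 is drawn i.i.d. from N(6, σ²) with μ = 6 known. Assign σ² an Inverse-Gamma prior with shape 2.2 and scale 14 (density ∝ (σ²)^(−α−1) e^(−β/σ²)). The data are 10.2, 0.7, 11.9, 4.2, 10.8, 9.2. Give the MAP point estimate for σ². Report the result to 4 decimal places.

Sum of squared deviations about the known mean: SS = (10.2−6)² + (0.7−6)² + (11.9−6)² + (4.2−6)² + (10.8−6)² + (9.2−6)² = 117.06.
The Normal likelihood contributes (σ²)^(−n/2) exp(−SS/(2σ²)), so the posterior is Inverse-Gamma(α + n/2, β + SS/2) = Inverse-Gamma(5.2, 72.53).
The mode of Inverse-Gamma(a, b) is b/(a+1) = 72.53/6.2 ≈ 11.6984.

σ̂²_MAP = 11.6984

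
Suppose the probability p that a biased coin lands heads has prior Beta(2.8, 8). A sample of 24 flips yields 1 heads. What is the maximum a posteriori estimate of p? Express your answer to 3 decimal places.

p̂_MAP = 0.085

Prior: Beta(2.8, 8).
Data: 1 success in 24 trials. The binomial likelihood contributes p(1−p)^23, so the posterior is Beta(2.8+1, 8+23) = Beta(3.8, 31).
For Beta(a, b) with a, b > 1 the mode is (a−1)/(a+b−2) = 2.8/32.8 ≈ 0.085.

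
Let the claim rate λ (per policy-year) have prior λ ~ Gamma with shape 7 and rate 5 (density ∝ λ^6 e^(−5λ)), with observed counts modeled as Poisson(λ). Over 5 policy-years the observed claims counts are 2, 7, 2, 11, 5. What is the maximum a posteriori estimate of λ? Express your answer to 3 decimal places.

λ̂_MAP = 3.300

Σxᵢ = 2+7+2+11+5 = 27, with n = 5.
Posterior ∝ λ^6e^(−5λ) · λ^27e^(−5λ) = λ^33e^(−10λ), i.e. Gamma(shape=34, rate=10).
The mode of a Gamma(a, b) with a ≥ 1 (shape–rate) is (a−1)/b = 33/10 ≈ 3.300.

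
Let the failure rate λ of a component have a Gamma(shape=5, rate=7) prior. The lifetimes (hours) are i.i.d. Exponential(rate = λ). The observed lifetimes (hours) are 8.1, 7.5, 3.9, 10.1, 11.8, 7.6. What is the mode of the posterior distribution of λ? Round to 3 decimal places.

λ̂_MAP = 0.179

The Exponential(rate=λ) likelihood is ∝ λ^n e^(−λΣtᵢ). Here n = 6 and Σtᵢ = 8.1 + 7.5 + 3.9 + 10.1 + 11.8 + 7.6 = 49.
Posterior ∝ λ^4e^(−7λ) · λ^6e^(−49λ) = λ^10e^(−56λ), i.e. Gamma(11, 56).
Mode = (a−1)/b = 10/56 ≈ 0.179.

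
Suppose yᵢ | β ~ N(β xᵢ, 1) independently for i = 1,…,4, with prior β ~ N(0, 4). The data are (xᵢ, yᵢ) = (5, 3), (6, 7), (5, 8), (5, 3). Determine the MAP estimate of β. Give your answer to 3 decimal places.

log p(β | y) = −Σ(yᵢ − βxᵢ)²/(2·1) − β²/(2·4) + const.
Setting the derivative to zero: Σxᵢ(yᵢ − βxᵢ)/1 − β/4 = 0, so β = Σxᵢyᵢ / (Σxᵢ² + σ²/τ²).
Σxᵢyᵢ = 5·3 + 6·7 + 5·8 + 5·3 = 112; Σxᵢ² = 111; σ²/τ² = 0.25.
β̂_MAP = 112 / (111 + 0.25) = 112/111.25 ≈ 1.007.

β̂_MAP = 1.007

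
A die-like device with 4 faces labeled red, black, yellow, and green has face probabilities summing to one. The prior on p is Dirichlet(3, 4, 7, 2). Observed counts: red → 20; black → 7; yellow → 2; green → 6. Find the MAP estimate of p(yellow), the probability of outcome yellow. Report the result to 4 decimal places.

MAP estimate of p(yellow) = 0.1702

The posterior is Dirichlet(αᵢ + nᵢ) = Dirichlet(23, 11, 9, 8).
For a Dirichlet(a₁,…,a_K) with all aᵢ > 1, the mode has j-th component (aⱼ − 1)/(Σaᵢ − K).
Here Σaᵢ = 51 and K = 4, so p(yellow) = (9 − 1)/(51 − 4) = 8/47 ≈ 0.1702.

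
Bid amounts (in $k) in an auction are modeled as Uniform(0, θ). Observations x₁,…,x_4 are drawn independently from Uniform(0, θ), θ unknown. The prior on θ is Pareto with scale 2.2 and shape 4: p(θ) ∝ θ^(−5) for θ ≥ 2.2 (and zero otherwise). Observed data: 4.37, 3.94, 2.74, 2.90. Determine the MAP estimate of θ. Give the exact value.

The Uniform(0, θ) likelihood is θ^(−n) for θ ≥ max(xᵢ), zero otherwise. Here max(xᵢ) = 4.37.
Posterior ∝ θ^(−5) · θ^(−4) = θ^(−9) on θ ≥ max(2.2, 4.37) = 4.37.
This density is strictly decreasing in θ, so the posterior mode lies at the lower boundary of the support.

θ̂_MAP = 4.37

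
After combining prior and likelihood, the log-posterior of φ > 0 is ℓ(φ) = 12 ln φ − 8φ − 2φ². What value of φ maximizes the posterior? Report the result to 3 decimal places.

ℓ'(φ) = 12/φ − 8 − 4φ. Setting this to zero and multiplying by φ: 4φ² + 8φ − 12 = 0.
φ = (−8 + √(8² + 4·4·12)) / (2·4) = (−8 + √256) / 8 = (−8 + 16)/8 = 1.
ℓ''(φ) = −12/φ² − 4 < 0, confirming a maximum.

φ̂_MAP = 1.000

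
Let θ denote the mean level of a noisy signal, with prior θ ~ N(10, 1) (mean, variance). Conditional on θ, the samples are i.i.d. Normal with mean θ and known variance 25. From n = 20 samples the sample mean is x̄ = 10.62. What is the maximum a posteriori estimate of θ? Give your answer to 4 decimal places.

n = 20, x̄ = 10.62.
For a Normal prior and Normal likelihood with known variance, the posterior is Normal; its mode equals its mean, the precision-weighted average.
Prior precision 1/σ₀² = 1/1 = 1; data precision n/σ² = 20/25 = 0.8.
θ̂ = (1·10 + 0.8·10.62) / (1 + 0.8) = 18.496/1.8 = 2312/225 ≈ 10.2756.

θ̂_MAP = 10.2756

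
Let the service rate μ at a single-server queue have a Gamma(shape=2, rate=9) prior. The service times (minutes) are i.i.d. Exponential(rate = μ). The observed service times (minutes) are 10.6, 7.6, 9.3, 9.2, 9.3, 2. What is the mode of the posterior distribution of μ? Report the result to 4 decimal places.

μ̂_MAP = 0.1228

The Exponential(rate=μ) likelihood is ∝ μ^n e^(−μΣtᵢ). Here n = 6 and Σtᵢ = 10.6 + 7.6 + 9.3 + 9.2 + 9.3 + 2 = 48.
Posterior ∝ μe^(−9μ) · μ^6e^(−48μ) = μ^7e^(−57μ), i.e. Gamma(8, 57).
Mode = (a−1)/b = 7/57 ≈ 0.1228.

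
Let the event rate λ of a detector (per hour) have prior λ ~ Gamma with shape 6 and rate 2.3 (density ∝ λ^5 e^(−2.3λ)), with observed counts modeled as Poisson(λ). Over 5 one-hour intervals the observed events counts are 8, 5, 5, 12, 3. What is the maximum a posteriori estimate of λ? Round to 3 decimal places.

λ̂_MAP = 5.205

Σxᵢ = 8+5+5+12+3 = 33, with n = 5.
Posterior ∝ λ^5e^(−2.3λ) · λ^33e^(−5λ) = λ^38e^(−7.3λ), i.e. Gamma(shape=39, rate=7.3).
The mode of a Gamma(a, b) with a ≥ 1 (shape–rate) is (a−1)/b = 38/7.3 ≈ 5.205.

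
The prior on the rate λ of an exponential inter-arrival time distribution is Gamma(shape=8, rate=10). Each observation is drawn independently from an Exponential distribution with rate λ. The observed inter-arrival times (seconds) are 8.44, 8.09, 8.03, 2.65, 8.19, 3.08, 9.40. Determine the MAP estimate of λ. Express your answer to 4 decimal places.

λ̂_MAP = 0.2419

The Exponential(rate=λ) likelihood is ∝ λ^n e^(−λΣtᵢ). Here n = 7 and Σtᵢ = 8.44 + 8.09 + 8.03 + 2.65 + 8.19 + 3.08 + 9.40 = 47.88.
Posterior ∝ λ^7e^(−10λ) · λ^7e^(−47.88λ) = λ^14e^(−57.88λ), i.e. Gamma(15, 57.88).
Mode = (a−1)/b = 14/57.88 ≈ 0.2419.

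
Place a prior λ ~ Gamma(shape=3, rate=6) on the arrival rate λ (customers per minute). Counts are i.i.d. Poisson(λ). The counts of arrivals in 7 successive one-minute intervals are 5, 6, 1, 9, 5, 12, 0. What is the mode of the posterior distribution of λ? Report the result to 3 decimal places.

Σxᵢ = 5+6+1+9+5+12+0 = 38, with n = 7.
Posterior ∝ λ^2e^(−6λ) · λ^38e^(−7λ) = λ^40e^(−13λ), i.e. Gamma(shape=41, rate=13).
The mode of a Gamma(a, b) with a ≥ 1 (shape–rate) is (a−1)/b = 40/13 ≈ 3.077.

λ̂_MAP = 3.077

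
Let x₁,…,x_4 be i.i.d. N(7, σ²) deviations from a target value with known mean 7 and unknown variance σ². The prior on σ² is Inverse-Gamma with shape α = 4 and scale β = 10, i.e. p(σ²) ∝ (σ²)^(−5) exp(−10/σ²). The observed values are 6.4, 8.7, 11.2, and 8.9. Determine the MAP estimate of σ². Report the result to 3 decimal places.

σ̂²_MAP = 3.179

Sum of squared deviations about the known mean: SS = (6.4−7)² + (8.7−7)² + (11.2−7)² + (8.9−7)² = 24.5.
The Normal likelihood contributes (σ²)^(−n/2) exp(−SS/(2σ²)), so the posterior is Inverse-Gamma(α + n/2, β + SS/2) = Inverse-Gamma(6, 22.25).
The mode of Inverse-Gamma(a, b) is b/(a+1) = 22.25/7 ≈ 3.179.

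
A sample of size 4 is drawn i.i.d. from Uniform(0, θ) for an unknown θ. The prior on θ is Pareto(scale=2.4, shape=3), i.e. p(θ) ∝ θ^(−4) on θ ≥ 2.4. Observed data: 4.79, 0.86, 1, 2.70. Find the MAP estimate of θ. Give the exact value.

θ̂_MAP = 4.79

The Uniform(0, θ) likelihood is θ^(−n) for θ ≥ max(xᵢ), zero otherwise. Here max(xᵢ) = 4.79.
Posterior ∝ θ^(−4) · θ^(−4) = θ^(−8) on θ ≥ max(2.4, 4.79) = 4.79.
This density is strictly decreasing in θ, so the posterior mode lies at the lower boundary of the support.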